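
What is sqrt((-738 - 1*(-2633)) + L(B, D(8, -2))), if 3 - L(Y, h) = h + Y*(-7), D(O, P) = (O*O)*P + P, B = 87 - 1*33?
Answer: sqrt(2406) ≈ 49.051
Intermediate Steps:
B = 54 (B = 87 - 33 = 54)
D(O, P) = P + P*O**2 (D(O, P) = O**2*P + P = P*O**2 + P = P + P*O**2)
L(Y, h) = 3 - h + 7*Y (L(Y, h) = 3 - (h + Y*(-7)) = 3 - (h - 7*Y) = 3 + (-h + 7*Y) = 3 - h + 7*Y)
sqrt((-738 - 1*(-2633)) + L(B, D(8, -2))) = sqrt((-738 - 1*(-2633)) + (3 - (-2)*(1 + 8**2) + 7*54)) = sqrt((-738 + 2633) + (3 - (-2)*(1 + 64) + 378)) = sqrt(1895 + (3 - (-2)*65 + 378)) = sqrt(1895 + (3 - 1*(-130) + 378)) = sqrt(1895 + (3 + 130 + 378)) = sqrt(1895 + 511) = sqrt(2406)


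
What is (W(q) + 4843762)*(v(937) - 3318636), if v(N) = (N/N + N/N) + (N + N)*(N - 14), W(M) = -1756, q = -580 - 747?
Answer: -7693618277592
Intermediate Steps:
q = -1327
v(N) = 2 + 2*N*(-14 + N) (v(N) = (1 + 1) + (2*N)*(-14 + N) = 2 + 2*N*(-14 + N))
(W(q) + 4843762)*(v(937) - 3318636) = (-1756 + 4843762)*((2 - 28*937 + 2*937²) - 3318636) = 4842006*((2 - 26236 + 2*877969) - 3318636) = 4842006*((2 - 26236 + 1755938) - 3318636) = 4842006*(1729704 - 3318636) = 4842006*(-1588932) = -7693618277592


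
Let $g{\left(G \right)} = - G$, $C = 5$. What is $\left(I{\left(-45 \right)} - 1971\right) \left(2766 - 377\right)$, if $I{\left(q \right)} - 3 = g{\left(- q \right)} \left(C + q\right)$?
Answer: $-401352$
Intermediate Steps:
$I{\left(q \right)} = 3 + q \left(5 + q\right)$ ($I{\left(q \right)} = 3 + - \left(-1\right) q \left(5 + q\right) = 3 + q \left(5 + q\right)$)
$\left(I{\left(-45 \right)} - 1971\right) \left(2766 - 377\right) = \left(\left(3 + \left(-45\right)^{2} + 5 \left(-45\right)\right) - 1971\right) \left(2766 - 377\right) = \left(\left(3 + 2025 - 225\right) - 1971\right) 2389 = \left(1803 - 1971\right) 2389 = \left(-168\right) 2389 = -401352$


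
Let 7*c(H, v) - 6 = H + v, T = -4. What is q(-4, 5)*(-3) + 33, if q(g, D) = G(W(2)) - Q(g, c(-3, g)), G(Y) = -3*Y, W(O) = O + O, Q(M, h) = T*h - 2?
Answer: 453/7 ≈ 64.714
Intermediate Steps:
c(H, v) = 6/7 + H/7 + v/7 (c(H, v) = 6/7 + (H + v)/7 = 6/7 + (H/7 + v/7) = 6/7 + H/7 + v/7)
Q(M, h) = -2 - 4*h (Q(M, h) = -4*h - 2 = -2 - 4*h)
W(O) = 2*O
q(g, D) = -58/7 + 4*g/7 (q(g, D) = -6*2 - (-2 - 4*(6/7 + (⅐)*(-3) + g/7)) = -3*4 - (-2 - 4*(6/7 - 3/7 + g/7)) = -12 - (-2 - 4*(3/7 + g/7)) = -12 - (-2 + (-12/7 - 4*g/7)) = -12 - (-26/7 - 4*g/7) = -12 + (26/7 + 4*g/7) = -58/7 + 4*g/7)
q(-4, 5)*(-3) + 33 = (-58/7 + (4/7)*(-4))*(-3) + 33 = (-58/7 - 16/7)*(-3) + 33 = -74/7*(-3) + 33 = 222/7 + 33 = 453/7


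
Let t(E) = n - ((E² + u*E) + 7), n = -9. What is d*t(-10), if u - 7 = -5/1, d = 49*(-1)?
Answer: 4704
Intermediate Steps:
d = -49
u = 2 (u = 7 - 5/1 = 7 - 5*1 = 7 - 5 = 2)
t(E) = -16 - E² - 2*E (t(E) = -9 - ((E² + 2*E) + 7) = -9 - (7 + E² + 2*E) = -9 + (-7 - E² - 2*E) = -16 - E² - 2*E)
d*t(-10) = -49*(-16 - 1*(-10)² - 2*(-10)) = -49*(-16 - 1*100 + 20) = -49*(-16 - 100 + 20) = -49*(-96) = 4704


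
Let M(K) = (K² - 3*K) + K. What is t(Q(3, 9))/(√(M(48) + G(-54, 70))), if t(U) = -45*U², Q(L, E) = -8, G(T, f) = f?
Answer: -1440*√2278/1139 ≈ -60.341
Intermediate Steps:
M(K) = K² - 2*K
t(Q(3, 9))/(√(M(48) + G(-54, 70))) = (-45*(-8)²)/(√(48*(-2 + 48) + 70)) = (-45*64)/(√(48*46 + 70)) = -2880/√(2208 + 70) = -2880*√2278/2278 = -1440*√2278/1139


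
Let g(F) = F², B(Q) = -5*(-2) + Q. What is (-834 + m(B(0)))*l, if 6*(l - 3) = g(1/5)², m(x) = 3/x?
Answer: -31266529/12500 ≈ -2501.3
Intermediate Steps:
B(Q) = 10 + Q
l = 11251/3750 (l = 3 + ((1/5)²)²/6 = 3 + ((⅕)²)²/6 = 3 + (1/25)²/6 = 3 + (⅙)*(1/625) = 3 + 1/3750 = 11251/3750 ≈ 3.0003)
(-834 + m(B(0)))*l = (-834 + 3/(10 + 0))*(11251/3750) = (-834 + 3/10)*(11251/3750) = -8337/10*11251/3750 = -31266529/12500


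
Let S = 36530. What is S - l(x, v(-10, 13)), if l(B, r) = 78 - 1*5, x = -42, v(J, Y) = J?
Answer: 36457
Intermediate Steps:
l(B, r) = 73 (l(B, r) = 78 - 5 = 73)
S - l(x, v(-10, 13)) = 36530 - 1*73 = 36530 - 73 = 36457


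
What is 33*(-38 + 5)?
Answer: -1089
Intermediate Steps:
33*(-38 + 5) = 33*(-33) = -1089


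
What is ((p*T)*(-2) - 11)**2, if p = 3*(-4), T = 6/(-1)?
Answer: 24025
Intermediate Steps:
T = -6 (T = 6*(-1) = -6)
p = -12
((p*T)*(-2) - 11)**2 = (-12*(-6)*(-2) - 11)**2 = (72*(-2) - 11)**2 = (-144 - 11)**2 = (-155)**2 = 24025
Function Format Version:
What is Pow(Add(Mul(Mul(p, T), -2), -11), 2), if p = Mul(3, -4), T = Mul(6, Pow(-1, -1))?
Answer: 24025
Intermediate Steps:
T = -6 (T = Mul(6, -1) = -6)
p = -12
Pow(Add(Mul(Mul(p, T), -2), -11), 2) = Pow(Add(Mul(Mul(-12, -6), -2), -11), 2) = Pow(Add(Mul(72, -2), -11), 2) = Pow(Add(-144, -11), 2) = Pow(-155, 2) = 24025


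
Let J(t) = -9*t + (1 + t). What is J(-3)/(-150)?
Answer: -⅙ ≈ -0.16667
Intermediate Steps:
J(t) = 1 - 8*t
J(-3)/(-150) = (1 - 8*(-3))/(-150) = (1 + 24)*(-1/150) = 25*(-1/150) = -⅙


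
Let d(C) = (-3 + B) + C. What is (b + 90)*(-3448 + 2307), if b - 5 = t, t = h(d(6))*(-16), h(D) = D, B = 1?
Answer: -35371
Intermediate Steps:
d(C) = -2 + C (d(C) = (-3 + 1) + C = -2 + C)
t = -64 (t = (-2 + 6)*(-16) = 4*(-16) = -64)
b = -59 (b = 5 - 64 = -59)
(b + 90)*(-3448 + 2307) = (-59 + 90)*(-3448 + 2307) = 31*(-1141) = -35371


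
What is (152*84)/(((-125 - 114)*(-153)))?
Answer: 4256/12189 ≈ 0.34917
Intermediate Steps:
(152*84)/(((-125 - 114)*(-153))) = 12768/((-239*(-153))) = 12768/36567 = 12768*(1/36567) = 4256/12189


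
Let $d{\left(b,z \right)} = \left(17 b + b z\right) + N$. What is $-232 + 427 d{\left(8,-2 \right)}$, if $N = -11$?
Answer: $46311$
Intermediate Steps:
$d{\left(b,z \right)} = -11 + 17 b + b z$ ($d{\left(b,z \right)} = \left(17 b + b z\right) - 11 = -11 + 17 b + b z$)
$-232 + 427 d{\left(8,-2 \right)} = -232 + 427 \left(-11 + 17 \cdot 8 + 8 \left(-2\right)\right) = -232 + 427 \left(-11 + 136 - 16\right) = -232 + 427 \cdot 109 = -232 + 46543 = 46311$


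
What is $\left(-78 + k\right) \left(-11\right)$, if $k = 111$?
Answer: $-363$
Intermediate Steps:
$\left(-78 + k\right) \left(-11\right) = \left(-78 + 111\right) \left(-11\right) = 33 \left(-11\right) = -363$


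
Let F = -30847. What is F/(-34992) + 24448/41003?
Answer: 2120303957/1434776976 ≈ 1.4778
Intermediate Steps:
F/(-34992) + 24448/41003 = -30847/(-34992) + 24448/41003 = -30847*(-1/34992) + 24448*(1/41003) = 30847/34992 + 24448/41003 = 2120303957/1434776976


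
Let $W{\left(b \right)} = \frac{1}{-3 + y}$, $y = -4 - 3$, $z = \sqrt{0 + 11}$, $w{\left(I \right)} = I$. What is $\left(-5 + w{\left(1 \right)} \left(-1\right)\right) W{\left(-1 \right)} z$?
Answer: $\frac{3 \sqrt{11}}{5} \approx 1.99$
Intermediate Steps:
$z = \sqrt{11} \approx 3.3166$
$y = -7$
$W{\left(b \right)} = - \frac{1}{10}$ ($W{\left(b \right)} = \frac{1}{-3 - 7} = \frac{1}{-10} = - \frac{1}{10}$)
$\left(-5 + w{\left(1 \right)} \left(-1\right)\right) W{\left(-1 \right)} z = \left(-5 + 1 \left(-1\right)\right) \left(- \frac{1}{10}\right) \sqrt{11} = \left(-5 - 1\right) \left(- \frac{1}{10}\right) \sqrt{11} = \left(-6\right) \left(- \frac{1}{10}\right) \sqrt{11} = \frac{3 \sqrt{11}}{5}$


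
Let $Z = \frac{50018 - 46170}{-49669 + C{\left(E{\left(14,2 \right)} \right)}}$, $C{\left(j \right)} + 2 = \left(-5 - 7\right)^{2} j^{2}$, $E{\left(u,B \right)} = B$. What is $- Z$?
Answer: $\frac{3848}{49095} \approx 0.078379$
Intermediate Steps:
$C{\left(j \right)} = -2 + 144 j^{2}$ ($C{\left(j \right)} = -2 + \left(-5 - 7\right)^{2} j^{2} = -2 + \left(-12\right)^{2} j^{2} = -2 + 144 j^{2}$)
$Z = - \frac{3848}{49095}$ ($Z = \frac{50018 - 46170}{-49669 - \left(2 - 144 \cdot 2^{2}\right)} = \frac{3848}{-49669 + \left(-2 + 144 \cdot 4\right)} = \frac{3848}{-49669 + \left(-2 + 576\right)} = \frac{3848}{-49669 + 574} = \frac{3848}{-49095} = 3848 \left(- \frac{1}{49095}\right) = - \frac{3848}{49095} \approx -0.078379$)
$- Z = \left(-1\right) \left(- \frac{3848}{49095}\right) = \frac{3848}{49095}$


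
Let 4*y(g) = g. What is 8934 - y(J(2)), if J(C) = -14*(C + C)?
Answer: 8948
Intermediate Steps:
J(C) = -28*C
y(g) = g/4
8934 - y(J(2)) = 8934 - (-28*2)/4 = 8934 - (-56)/4 = 8934 - 1*(-14) = 8934 + 14 = 8948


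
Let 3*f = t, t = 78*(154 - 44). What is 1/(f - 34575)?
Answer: -1/31715 ≈ -3.1531e-5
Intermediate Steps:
t = 8580 (t = 78*110 = 8580)
f = 2860 (f = (⅓)*8580 = 2860)
1/(f - 34575) = 1/(2860 - 34575) = 1/(-31715) = -1/31715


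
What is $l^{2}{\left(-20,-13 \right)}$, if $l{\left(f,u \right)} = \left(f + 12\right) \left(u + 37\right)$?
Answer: $36864$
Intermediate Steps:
$l{\left(f,u \right)} = \left(12 + f\right) \left(37 + u\right)$
$l^{2}{\left(-20,-13 \right)} = \left(444 + 12 \left(-13\right) + 37 \left(-20\right) - -260\right)^{2} = \left(444 - 156 - 740 + 260\right)^{2} = \left(-192\right)^{2} = 36864$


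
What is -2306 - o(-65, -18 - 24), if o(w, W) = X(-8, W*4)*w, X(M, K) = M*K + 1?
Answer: 85119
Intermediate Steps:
X(M, K) = 1 + K*M (X(M, K) = K*M + 1 = 1 + K*M)
o(w, W) = w*(1 - 32*W) (o(w, W) = (1 + (W*4)*(-8))*w = (1 + (4*W)*(-8))*w = (1 - 32*W)*w = w*(1 - 32*W))
-2306 - o(-65, -18 - 24) = -2306 - (-65)*(1 - 32*(-18 - 24)) = -2306 - (-65)*(1 - 32*(-42)) = -2306 - (-65)*(1 + 1344) = -2306 - (-65)*1345 = -2306 - 1*(-87425) = -2306 + 87425 = 85119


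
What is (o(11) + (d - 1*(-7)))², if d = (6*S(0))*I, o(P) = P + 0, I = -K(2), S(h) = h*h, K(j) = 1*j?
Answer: 324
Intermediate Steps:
K(j) = j
S(h) = h²
I = -2 (I = -1*2 = -2)
o(P) = P
d = 0 (d = (6*0²)*(-2) = (6*0)*(-2) = 0*(-2) = 0)
(o(11) + (d - 1*(-7)))² = (11 + (0 - 1*(-7)))² = (11 + (0 + 7))² = (11 + 7)² = 18² = 324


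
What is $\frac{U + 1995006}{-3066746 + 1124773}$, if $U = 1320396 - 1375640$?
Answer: $- \frac{176342}{176543} \approx -0.99886$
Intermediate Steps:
$U = -55244$
$\frac{U + 1995006}{-3066746 + 1124773} = \frac{-55244 + 1995006}{-3066746 + 1124773} = \frac{1939762}{-1941973} = 1939762 \left(- \frac{1}{1941973}\right) = - \frac{176342}{176543}$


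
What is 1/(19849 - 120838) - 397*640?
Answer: -25659285121/100989 ≈ -2.5408e+5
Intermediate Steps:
1/(19849 - 120838) - 397*640 = 1/(-100989) - 254080 = -1/100989 - 254080 = -25659285121/100989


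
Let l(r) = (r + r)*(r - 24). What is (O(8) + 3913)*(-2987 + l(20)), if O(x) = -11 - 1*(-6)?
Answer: -12298476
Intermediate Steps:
O(x) = -5 (O(x) = -11 + 6 = -5)
l(r) = 2*r*(-24 + r) (l(r) = (2*r)*(-24 + r) = 2*r*(-24 + r))
(O(8) + 3913)*(-2987 + l(20)) = (-5 + 3913)*(-2987 + 2*20*(-24 + 20)) = 3908*(-2987 + 2*20*(-4)) = 3908*(-2987 - 160) = 3908*(-3147) = -12298476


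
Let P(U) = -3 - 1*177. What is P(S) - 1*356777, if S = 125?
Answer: -356957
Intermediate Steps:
P(U) = -180 (P(U) = -3 - 177 = -180)
P(S) - 1*356777 = -180 - 1*356777 = -180 - 356777 = -356957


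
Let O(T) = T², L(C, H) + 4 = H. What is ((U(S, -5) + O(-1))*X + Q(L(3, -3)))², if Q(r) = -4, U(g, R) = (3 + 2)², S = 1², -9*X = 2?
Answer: 7744/81 ≈ 95.605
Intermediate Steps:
X = -2/9 (X = -⅑*2 = -2/9 ≈ -0.22222)
L(C, H) = -4 + H
S = 1
U(g, R) = 25 (U(g, R) = 5² = 25)
((U(S, -5) + O(-1))*X + Q(L(3, -3)))² = ((25 + (-1)²)*(-2/9) - 4)² = ((25 + 1)*(-2/9) - 4)² = (26*(-2/9) - 4)² = (-52/9 - 4)² = (-88/9)² = 7744/81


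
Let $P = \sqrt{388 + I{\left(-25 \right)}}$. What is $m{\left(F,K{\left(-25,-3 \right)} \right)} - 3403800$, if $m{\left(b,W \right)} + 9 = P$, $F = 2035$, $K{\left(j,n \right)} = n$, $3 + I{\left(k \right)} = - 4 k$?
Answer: $-3403809 + \sqrt{485} \approx -3.4038 \cdot 10^{6}$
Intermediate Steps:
$I{\left(k \right)} = -3 - 4 k$
$P = \sqrt{485}$ ($P = \sqrt{388 - -97} = \sqrt{388 + \left(-3 + 100\right)} = \sqrt{388 + 97} = \sqrt{485} \approx 22.023$)
$m{\left(b,W \right)} = -9 + \sqrt{485}$
$m{\left(F,K{\left(-25,-3 \right)} \right)} - 3403800 = \left(-9 + \sqrt{485}\right) - 3403800 = -3403809 + \sqrt{485}$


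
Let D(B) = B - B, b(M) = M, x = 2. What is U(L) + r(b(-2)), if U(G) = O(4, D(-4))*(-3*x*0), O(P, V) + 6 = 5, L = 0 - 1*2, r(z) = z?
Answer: -2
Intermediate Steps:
D(B) = 0
L = -2 (L = 0 - 2 = -2)
O(P, V) = -1 (O(P, V) = -6 + 5 = -1)
U(G) = 0 (U(G) = -(-3*2)*0 = -(-6)*0 = -1*0 = 0)
U(L) + r(b(-2)) = 0 - 2 = -2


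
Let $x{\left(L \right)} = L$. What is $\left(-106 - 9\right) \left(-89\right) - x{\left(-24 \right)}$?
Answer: $10259$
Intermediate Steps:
$\left(-106 - 9\right) \left(-89\right) - x{\left(-24 \right)} = \left(-106 - 9\right) \left(-89\right) - -24 = \left(-115\right) \left(-89\right) + 24 = 10235 + 24 = 10259$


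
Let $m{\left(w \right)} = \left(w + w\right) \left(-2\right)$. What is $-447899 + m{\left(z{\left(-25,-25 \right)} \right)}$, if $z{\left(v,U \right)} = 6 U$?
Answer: $-447299$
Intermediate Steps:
$m{\left(w \right)} = - 4 w$ ($m{\left(w \right)} = 2 w \left(-2\right) = - 4 w$)
$-447899 + m{\left(z{\left(-25,-25 \right)} \right)} = -447899 - 4 \cdot 6 \left(-25\right) = -447899 - -600 = -447899 + 600 = -447299$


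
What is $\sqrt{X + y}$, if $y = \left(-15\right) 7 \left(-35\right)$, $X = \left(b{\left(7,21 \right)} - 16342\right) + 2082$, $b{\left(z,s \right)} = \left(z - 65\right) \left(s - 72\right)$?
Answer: $i \sqrt{7627} \approx 87.333 i$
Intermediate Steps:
$b{\left(z,s \right)} = \left(-72 + s\right) \left(-65 + z\right)$ ($b{\left(z,s \right)} = \left(-65 + z\right) \left(-72 + s\right) = \left(-72 + s\right) \left(-65 + z\right)$)
$X = -11302$ ($X = \left(\left(4680 - 504 - 1365 + 21 \cdot 7\right) - 16342\right) + 2082 = \left(\left(4680 - 504 - 1365 + 147\right) - 16342\right) + 2082 = \left(2958 - 16342\right) + 2082 = -13384 + 2082 = -11302$)
$y = 3675$ ($y = \left(-105\right) \left(-35\right) = 3675$)
$\sqrt{X + y} = \sqrt{-11302 + 3675} = \sqrt{-7627} = i \sqrt{7627}$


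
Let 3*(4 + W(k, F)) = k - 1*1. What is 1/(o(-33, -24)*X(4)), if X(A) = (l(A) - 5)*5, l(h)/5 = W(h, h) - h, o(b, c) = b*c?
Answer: -1/158400 ≈ -6.3131e-6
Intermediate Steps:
W(k, F) = -13/3 + k/3 (W(k, F) = -4 + (k - 1*1)/3 = -4 + (k - 1)/3 = -4 + (-1 + k)/3 = -4 + (-1/3 + k/3) = -13/3 + k/3)
l(h) = -65/3 - 10*h/3 (l(h) = 5*((-13/3 + h/3) - h) = 5*(-13/3 - 2*h/3) = -65/3 - 10*h/3)
X(A) = -400/3 - 50*A/3 (X(A) = ((-65/3 - 10*A/3) - 5)*5 = (-80/3 - 10*A/3)*5 = -400/3 - 50*A/3)
1/(o(-33, -24)*X(4)) = 1/((-33*(-24))*(-400/3 - 50/3*4)) = 1/(792*(-400/3 - 200/3)) = 1/(792*(-200)) = 1/(-158400) = -1/158400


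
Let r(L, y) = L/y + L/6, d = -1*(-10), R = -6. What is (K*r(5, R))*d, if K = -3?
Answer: 0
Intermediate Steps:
d = 10
r(L, y) = L/6 + L/y (r(L, y) = L/y + L*(⅙) = L/y + L/6 = L/6 + L/y)
(K*r(5, R))*d = -3*((⅙)*5 + 5/(-6))*10 = -3*(⅚ + 5*(-⅙))*10 = -3*(⅚ - ⅚)*10 = -3*0*10 = 0*10 = 0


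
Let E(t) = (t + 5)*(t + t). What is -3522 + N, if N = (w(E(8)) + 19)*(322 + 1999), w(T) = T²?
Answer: 100456321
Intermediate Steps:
E(t) = 2*t*(5 + t) (E(t) = (5 + t)*(2*t) = 2*t*(5 + t))
N = 100459843 (N = ((2*8*(5 + 8))² + 19)*(322 + 1999) = ((2*8*13)² + 19)*2321 = (208² + 19)*2321 = (43264 + 19)*2321 = 43283*2321 = 100459843)
-3522 + N = -3522 + 100459843 = 100456321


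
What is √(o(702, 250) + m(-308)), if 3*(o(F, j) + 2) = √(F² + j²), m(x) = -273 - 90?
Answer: √(-3285 + 6*√138826)/3 ≈ 10.798*I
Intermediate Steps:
m(x) = -363
o(F, j) = -2 + √(F² + j²)/3
√(o(702, 250) + m(-308)) = √((-2 + √(702² + 250²)/3) - 363) = √((-2 + √(492804 + 62500)/3) - 363) = √((-2 + √555304/3) - 363) = √((-2 + (2*√138826)/3) - 363) = √((-2 + 2*√138826/3) - 363) = √(-365 + 2*√138826/3)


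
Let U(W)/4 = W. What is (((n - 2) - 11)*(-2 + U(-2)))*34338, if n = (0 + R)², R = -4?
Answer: -1030140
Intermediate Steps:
n = 16 (n = (0 - 4)² = (-4)² = 16)
U(W) = 4*W
(((n - 2) - 11)*(-2 + U(-2)))*34338 = (((16 - 2) - 11)*(-2 + 4*(-2)))*34338 = ((14 - 11)*(-2 - 8))*34338 = (3*(-10))*34338 = -30*34338 = -1030140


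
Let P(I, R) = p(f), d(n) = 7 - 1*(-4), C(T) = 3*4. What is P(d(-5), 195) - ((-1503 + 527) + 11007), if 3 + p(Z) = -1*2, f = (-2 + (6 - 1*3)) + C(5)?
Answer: -10036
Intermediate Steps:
C(T) = 12
d(n) = 11 (d(n) = 7 + 4 = 11)
f = 13 (f = (-2 + (6 - 1*3)) + 12 = (-2 + (6 - 3)) + 12 = (-2 + 3) + 12 = 1 + 12 = 13)
p(Z) = -5 (p(Z) = -3 - 1*2 = -3 - 2 = -5)
P(I, R) = -5
P(d(-5), 195) - ((-1503 + 527) + 11007) = -5 - ((-1503 + 527) + 11007) = -5 - (-976 + 11007) = -5 - 1*10031 = -5 - 10031 = -10036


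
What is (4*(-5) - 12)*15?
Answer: -480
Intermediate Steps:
(4*(-5) - 12)*15 = (-20 - 12)*15 = -32*15 = -480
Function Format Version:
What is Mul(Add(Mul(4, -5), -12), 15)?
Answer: -480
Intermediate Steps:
Mul(Add(Mul(4, -5), -12), 15) = Mul(Add(-20, -12), 15) = Mul(-32, 15) = -480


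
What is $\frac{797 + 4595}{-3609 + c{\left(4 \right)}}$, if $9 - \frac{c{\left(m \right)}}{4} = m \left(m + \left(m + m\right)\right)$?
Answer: $- \frac{5392}{3765} \approx -1.4321$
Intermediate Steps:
$c{\left(m \right)} = 36 - 12 m^{2}$ ($c{\left(m \right)} = 36 - 4 m \left(m + \left(m + m\right)\right) = 36 - 4 m \left(m + 2 m\right) = 36 - 4 m 3 m = 36 - 4 \cdot 3 m^{2} = 36 - 12 m^{2}$)
$\frac{797 + 4595}{-3609 + c{\left(4 \right)}} = \frac{797 + 4595}{-3609 + \left(36 - 12 \cdot 4^{2}\right)} = \frac{5392}{-3609 + \left(36 - 192\right)} = \frac{5392}{-3609 - 156} = \frac{5392}{-3765} = 5392 \left(- \frac{1}{3765}\right) = - \frac{5392}{3765}$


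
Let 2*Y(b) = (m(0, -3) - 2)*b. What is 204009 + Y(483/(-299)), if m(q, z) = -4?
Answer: 2652180/13 ≈ 2.0401e+5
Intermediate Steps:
Y(b) = -3*b (Y(b) = ((-4 - 2)*b)/2 = (-6*b)/2 = -3*b)
204009 + Y(483/(-299)) = 204009 - 1449/(-299) = 204009 - 1449*(-1)/299 = 204009 - 3*(-21/13) = 204009 + 63/13 = 2652180/13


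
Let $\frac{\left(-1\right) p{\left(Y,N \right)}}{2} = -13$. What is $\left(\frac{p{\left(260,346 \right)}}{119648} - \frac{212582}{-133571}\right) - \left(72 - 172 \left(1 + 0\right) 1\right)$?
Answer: $\frac{811794392391}{7990751504} \approx 101.59$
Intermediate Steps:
$p{\left(Y,N \right)} = 26$ ($p{\left(Y,N \right)} = \left(-2\right) \left(-13\right) = 26$)
$\left(\frac{p{\left(260,346 \right)}}{119648} - \frac{212582}{-133571}\right) - \left(72 - 172 \left(1 + 0\right) 1\right) = \left(\frac{26}{119648} - \frac{212582}{-133571}\right) - \left(72 - 172 \left(1 + 0\right) 1\right) = \left(26 \cdot \frac{1}{119648} - - \frac{212582}{133571}\right) - \left(72 - 172 \cdot 1 \cdot 1\right) = \left(\frac{13}{59824} + \frac{212582}{133571}\right) - \left(72 - 172\right) = \frac{12719241991}{7990751504} - \left(72 - 172\right) = \frac{12719241991}{7990751504} - -100 = \frac{12719241991}{7990751504} + 100 = \frac{811794392391}{7990751504}$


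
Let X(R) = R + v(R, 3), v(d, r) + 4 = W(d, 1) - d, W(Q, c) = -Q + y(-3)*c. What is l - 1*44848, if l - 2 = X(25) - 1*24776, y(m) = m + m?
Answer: -69657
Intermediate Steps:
y(m) = 2*m
W(Q, c) = -Q - 6*c (W(Q, c) = -Q + (2*(-3))*c = -Q - 6*c)
v(d, r) = -10 - 2*d (v(d, r) = -4 + ((-d - 6*1) - d) = -4 + ((-d - 6) - d) = -4 + ((-6 - d) - d) = -4 + (-6 - 2*d) = -10 - 2*d)
X(R) = -10 - R (X(R) = R + (-10 - 2*R) = -10 - R)
l = -24809 (l = 2 + ((-10 - 1*25) - 1*24776) = 2 + ((-10 - 25) - 24776) = 2 + (-35 - 24776) = 2 - 24811 = -24809)
l - 1*44848 = -24809 - 1*44848 = -24809 - 44848 = -69657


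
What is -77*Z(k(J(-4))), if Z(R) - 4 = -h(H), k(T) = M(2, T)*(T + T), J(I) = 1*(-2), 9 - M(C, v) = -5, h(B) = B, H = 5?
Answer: 77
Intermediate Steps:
M(C, v) = 14 (M(C, v) = 9 - 1*(-5) = 9 + 5 = 14)
J(I) = -2
k(T) = 28*T (k(T) = 14*(T + T) = 14*(2*T) = 28*T)
Z(R) = -1 (Z(R) = 4 - 1*5 = 4 - 5 = -1)
-77*Z(k(J(-4))) = -77*(-1) = 77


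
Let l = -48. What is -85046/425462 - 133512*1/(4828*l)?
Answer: 772820465/2054130536 ≈ 0.37623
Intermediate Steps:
-85046/425462 - 133512*1/(4828*l) = -85046/425462 - 133512/(-68*(-71)*(-48)) = -85046*1/425462 - 133512/(4828*(-48)) = -42523/212731 - 133512/(-231744) = -42523/212731 - 133512*(-1/231744) = -42523/212731 + 5563/9656 = 772820465/2054130536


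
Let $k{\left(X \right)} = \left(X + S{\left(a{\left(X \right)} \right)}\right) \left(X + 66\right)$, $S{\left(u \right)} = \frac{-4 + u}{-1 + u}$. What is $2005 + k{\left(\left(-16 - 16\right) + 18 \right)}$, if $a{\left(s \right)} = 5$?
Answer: $1290$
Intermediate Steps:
$S{\left(u \right)} = \frac{-4 + u}{-1 + u}$
$k{\left(X \right)} = \left(66 + X\right) \left(\frac{1}{4} + X\right)$ ($k{\left(X \right)} = \left(X + \frac{-4 + 5}{-1 + 5}\right) \left(X + 66\right) = \left(X + \frac{1}{4} \cdot 1\right) \left(66 + X\right) = \left(X + \frac{1}{4}\right) \left(66 + X\right) = \left(\frac{1}{4} + X\right) \left(66 + X\right) = \left(66 + X\right) \left(\frac{1}{4} + X\right)$)
$2005 + k{\left(\left(-16 - 16\right) + 18 \right)} = 2005 + \left(\frac{33}{2} + \left(\left(-16 - 16\right) + 18\right)^{2} + \frac{265 \left(\left(-16 - 16\right) + 18\right)}{4}\right) = 2005 + \left(\frac{33}{2} + \left(-32 + 18\right)^{2} + \frac{265 \left(-32 + 18\right)}{4}\right) = 2005 + \left(\frac{33}{2} + \left(-14\right)^{2} + \frac{265}{4} \left(-14\right)\right) = 2005 + \left(\frac{33}{2} + 196 - \frac{1855}{2}\right) = 2005 - 715 = 1290$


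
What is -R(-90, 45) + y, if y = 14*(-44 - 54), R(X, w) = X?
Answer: -1282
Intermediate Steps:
y = -1372 (y = 14*(-98) = -1372)
-R(-90, 45) + y = -1*(-90) - 1372 = 90 - 1372 = -1282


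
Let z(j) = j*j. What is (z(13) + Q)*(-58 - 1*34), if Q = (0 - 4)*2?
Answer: -14812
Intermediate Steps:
Q = -8 (Q = -4*2 = -8)
z(j) = j²
(z(13) + Q)*(-58 - 1*34) = (13² - 8)*(-58 - 1*34) = (169 - 8)*(-58 - 34) = 161*(-92) = -14812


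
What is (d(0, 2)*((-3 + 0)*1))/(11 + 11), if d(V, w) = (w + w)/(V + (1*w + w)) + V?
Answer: -3/22 ≈ -0.13636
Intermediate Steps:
d(V, w) = V + 2*w/(V + 2*w) (d(V, w) = (2*w)/(V + (w + w)) + V = (2*w)/(V + 2*w) + V = 2*w/(V + 2*w) + V = V + 2*w/(V + 2*w))
(d(0, 2)*((-3 + 0)*1))/(11 + 11) = (((0² + 2*2 + 2*0*2)/(0 + 2*2))*((-3 + 0)*1))/(11 + 11) = (((0 + 4 + 0)/(0 + 4))*(-3*1))/22 = ((4/4)*(-3))*(1/22) = (((¼)*4)*(-3))*(1/22) = (1*(-3))*(1/22) = -3*1/22 = -3/22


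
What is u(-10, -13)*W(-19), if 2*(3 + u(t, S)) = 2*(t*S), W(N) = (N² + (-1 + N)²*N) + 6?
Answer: -918591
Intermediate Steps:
W(N) = 6 + N² + N*(-1 + N)² (W(N) = (N² + N*(-1 + N)²) + 6 = 6 + N² + N*(-1 + N)²)
u(t, S) = -3 + S*t (u(t, S) = -3 + (2*(t*S))/2 = -3 + (2*(S*t))/2 = -3 + (2*S*t)/2 = -3 + S*t)
u(-10, -13)*W(-19) = (-3 - 13*(-10))*(6 - 19 + (-19)³ - 1*(-19)²) = (-3 + 130)*(6 - 19 - 6859 - 1*361) = 127*(6 - 19 - 6859 - 361) = 127*(-7233) = -918591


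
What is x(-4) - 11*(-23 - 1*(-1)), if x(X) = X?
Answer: 238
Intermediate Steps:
x(-4) - 11*(-23 - 1*(-1)) = -4 - 11*(-23 - 1*(-1)) = -4 - 11*(-23 + 1) = -4 - 11*(-22) = -4 + 242 = 238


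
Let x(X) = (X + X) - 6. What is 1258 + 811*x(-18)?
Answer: -32804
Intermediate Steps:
x(X) = -6 + 2*X (x(X) = 2*X - 6 = -6 + 2*X)
1258 + 811*x(-18) = 1258 + 811*(-6 + 2*(-18)) = 1258 + 811*(-6 - 36) = 1258 + 811*(-42) = 1258 - 34062 = -32804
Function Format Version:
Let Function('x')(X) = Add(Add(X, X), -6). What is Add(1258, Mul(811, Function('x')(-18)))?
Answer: -32804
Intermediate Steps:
Function('x')(X) = Add(-6, Mul(2, X)) (Function('x')(X) = Add(Mul(2, X), -6) = Add(-6, Mul(2, X)))
Add(1258, Mul(811, Function('x')(-18))) = Add(1258, Mul(811, Add(-6, Mul(2, -18)))) = Add(1258, Mul(811, Add(-6, -36))) = Add(1258, Mul(811, -42)) = Add(1258, -34062) = -32804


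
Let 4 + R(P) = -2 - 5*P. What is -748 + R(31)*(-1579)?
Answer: 253471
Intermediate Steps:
R(P) = -6 - 5*P (R(P) = -4 + (-2 - 5*P) = -6 - 5*P)
-748 + R(31)*(-1579) = -748 + (-6 - 5*31)*(-1579) = -748 + (-6 - 155)*(-1579) = -748 - 161*(-1579) = -748 + 254219 = 253471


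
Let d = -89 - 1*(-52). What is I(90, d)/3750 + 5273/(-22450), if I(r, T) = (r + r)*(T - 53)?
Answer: -102257/22450 ≈ -4.5549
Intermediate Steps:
d = -37 (d = -89 + 52 = -37)
I(r, T) = 2*r*(-53 + T) (I(r, T) = (2*r)*(-53 + T) = 2*r*(-53 + T))
I(90, d)/3750 + 5273/(-22450) = (2*90*(-53 - 37))/3750 + 5273/(-22450) = (2*90*(-90))*(1/3750) + 5273*(-1/22450) = -16200*1/3750 - 5273/22450 = -108/25 - 5273/22450 = -102257/22450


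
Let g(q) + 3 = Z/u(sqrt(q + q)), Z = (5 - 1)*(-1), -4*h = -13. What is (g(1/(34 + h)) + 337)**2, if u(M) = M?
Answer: (334 - sqrt(298))**2 ≈ 1.0032e+5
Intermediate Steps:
h = 13/4 (h = -1/4*(-13) = 13/4 ≈ 3.2500)
Z = -4 (Z = 4*(-1) = -4)
g(q) = -3 - 2*sqrt(2)/sqrt(q) (g(q) = -3 - 4/sqrt(q + q) = -3 - 4*sqrt(2)/(2*sqrt(q)) = -3 - 2*sqrt(2)/sqrt(q))
(g(1/(34 + h)) + 337)**2 = ((-3 - 2*sqrt(2)/sqrt(1/(34 + 13/4))) + 337)**2 = ((-3 - 2*sqrt(2)/sqrt(1/(149/4))) + 337)**2 = ((-3 - 2*sqrt(2)/sqrt(4/149)) + 337)**2 = ((-3 - 2*sqrt(2)*sqrt(149)/2) + 337)**2 = ((-3 - sqrt(298)) + 337)**2 = (334 - sqrt(298))**2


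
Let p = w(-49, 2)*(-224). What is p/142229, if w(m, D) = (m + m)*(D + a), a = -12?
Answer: -219520/142229 ≈ -1.5434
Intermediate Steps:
w(m, D) = 2*m*(-12 + D) (w(m, D) = (m + m)*(D - 12) = (2*m)*(-12 + D) = 2*m*(-12 + D))
p = -219520 (p = (2*(-49)*(-12 + 2))*(-224) = (2*(-49)*(-10))*(-224) = 980*(-224) = -219520)
p/142229 = -219520/142229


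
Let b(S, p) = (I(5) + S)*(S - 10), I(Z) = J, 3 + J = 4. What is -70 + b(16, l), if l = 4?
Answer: 32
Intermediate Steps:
J = 1 (J = -3 + 4 = 1)
I(Z) = 1
b(S, p) = (1 + S)*(-10 + S) (b(S, p) = (1 + S)*(S - 10) = (1 + S)*(-10 + S))
-70 + b(16, l) = -70 + (-10 + 16² - 9*16) = -70 + (-10 + 256 - 144) = -70 + 102 = 32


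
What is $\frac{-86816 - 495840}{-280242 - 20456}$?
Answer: $\frac{291328}{150349} \approx 1.9377$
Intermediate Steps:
$\frac{-86816 - 495840}{-280242 - 20456} = - \frac{582656}{-300698} = \left(-582656\right) \left(- \frac{1}{300698}\right) = \frac{291328}{150349}$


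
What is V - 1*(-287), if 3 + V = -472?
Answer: -188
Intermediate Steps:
V = -475 (V = -3 - 472 = -475)
V - 1*(-287) = -475 - 1*(-287) = -475 + 287 = -188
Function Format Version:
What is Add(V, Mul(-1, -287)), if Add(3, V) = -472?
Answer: -188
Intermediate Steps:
V = -475 (V = Add(-3, -472) = -475)
Add(V, Mul(-1, -287)) = Add(-475, Mul(-1, -287)) = Add(-475, 287) = -188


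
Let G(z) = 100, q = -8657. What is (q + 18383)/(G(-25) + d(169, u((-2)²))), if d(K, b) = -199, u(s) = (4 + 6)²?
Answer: -3242/33 ≈ -98.242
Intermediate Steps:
u(s) = 100 (u(s) = 10² = 100)
(q + 18383)/(G(-25) + d(169, u((-2)²))) = (-8657 + 18383)/(100 - 199) = 9726/(-99) = 9726*(-1/99) = -3242/33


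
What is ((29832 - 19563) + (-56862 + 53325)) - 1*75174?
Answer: -68442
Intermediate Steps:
((29832 - 19563) + (-56862 + 53325)) - 1*75174 = (10269 - 3537) - 75174 = 6732 - 75174 = -68442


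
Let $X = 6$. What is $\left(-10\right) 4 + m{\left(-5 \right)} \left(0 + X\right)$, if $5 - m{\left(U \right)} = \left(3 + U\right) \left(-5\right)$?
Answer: $-70$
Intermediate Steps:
$m{\left(U \right)} = 20 + 5 U$ ($m{\left(U \right)} = 5 - \left(3 + U\right) \left(-5\right) = 5 - \left(-15 - 5 U\right) = 5 + \left(15 + 5 U\right) = 20 + 5 U$)
$\left(-10\right) 4 + m{\left(-5 \right)} \left(0 + X\right) = \left(-10\right) 4 + \left(20 + 5 \left(-5\right)\right) \left(0 + 6\right) = -40 + \left(20 - 25\right) 6 = -40 - 30 = -70$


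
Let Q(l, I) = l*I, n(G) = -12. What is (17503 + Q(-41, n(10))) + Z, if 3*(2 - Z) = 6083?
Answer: 47908/3 ≈ 15969.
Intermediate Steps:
Z = -6077/3 (Z = 2 - ⅓*6083 = 2 - 6083/3 = -6077/3 ≈ -2025.7)
Q(l, I) = I*l
(17503 + Q(-41, n(10))) + Z = (17503 - 12*(-41)) - 6077/3 = (17503 + 492) - 6077/3 = 17995 - 6077/3 = 47908/3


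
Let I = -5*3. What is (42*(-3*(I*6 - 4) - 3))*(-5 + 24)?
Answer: 222642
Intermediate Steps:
I = -15
(42*(-3*(I*6 - 4) - 3))*(-5 + 24) = (42*(-3*(-15*6 - 4) - 3))*(-5 + 24) = (42*(-3*(-90 - 4) - 3))*19 = (42*(-3*(-94) - 3))*19 = (42*(282 - 3))*19 = (42*279)*19 = 11718*19 = 222642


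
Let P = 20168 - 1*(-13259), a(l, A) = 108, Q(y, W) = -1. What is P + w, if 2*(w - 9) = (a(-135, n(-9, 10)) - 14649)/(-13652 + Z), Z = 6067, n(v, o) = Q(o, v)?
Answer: 13709153/410 ≈ 33437.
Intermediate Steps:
n(v, o) = -1
P = 33427 (P = 20168 + 13259 = 33427)
w = 4083/410 (w = 9 + ((108 - 14649)/(-13652 + 6067))/2 = 9 + (-14541/(-7585))/2 = 9 + (-14541*(-1/7585))/2 = 9 + (½)*(393/205) = 9 + 393/410 = 4083/410 ≈ 9.9585)
P + w = 33427 + 4083/410 = 13709153/410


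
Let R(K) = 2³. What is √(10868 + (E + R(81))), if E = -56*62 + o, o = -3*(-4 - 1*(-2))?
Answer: √7410 ≈ 86.081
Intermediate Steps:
R(K) = 8
o = 6 (o = -3*(-4 + 2) = -3*(-2) = 6)
E = -3466 (E = -56*62 + 6 = -3472 + 6 = -3466)
√(10868 + (E + R(81))) = √(10868 + (-3466 + 8)) = √(10868 - 3458) = √7410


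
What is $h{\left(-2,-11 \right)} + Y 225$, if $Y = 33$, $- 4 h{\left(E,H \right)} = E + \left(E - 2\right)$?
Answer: $\frac{14853}{2} \approx 7426.5$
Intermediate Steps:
$h{\left(E,H \right)} = \frac{1}{2} - \frac{E}{2}$ ($h{\left(E,H \right)} = - \frac{E + \left(E - 2\right)}{4} = - \frac{E + \left(-2 + E\right)}{4} = - \frac{-2 + 2 E}{4} = \frac{1}{2} - \frac{E}{2}$)
$h{\left(-2,-11 \right)} + Y 225 = \left(\frac{1}{2} - -1\right) + 33 \cdot 225 = \left(\frac{1}{2} + 1\right) + 7425 = \frac{3}{2} + 7425 = \frac{14853}{2}$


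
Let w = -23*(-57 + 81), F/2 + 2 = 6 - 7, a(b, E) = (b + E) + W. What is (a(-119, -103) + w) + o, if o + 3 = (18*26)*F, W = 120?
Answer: -3465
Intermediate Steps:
a(b, E) = 120 + E + b (a(b, E) = (b + E) + 120 = (E + b) + 120 = 120 + E + b)
F = -6 (F = -4 + 2*(6 - 7) = -4 + 2*(-1) = -4 - 2 = -6)
w = -552 (w = -23*24 = -552)
o = -2811 (o = -3 + (18*26)*(-6) = -3 + 468*(-6) = -3 - 2808 = -2811)
(a(-119, -103) + w) + o = ((120 - 103 - 119) - 552) - 2811 = (-102 - 552) - 2811 = -654 - 2811 = -3465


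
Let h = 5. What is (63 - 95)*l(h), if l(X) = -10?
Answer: 320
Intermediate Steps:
(63 - 95)*l(h) = (63 - 95)*(-10) = -32*(-10) = 320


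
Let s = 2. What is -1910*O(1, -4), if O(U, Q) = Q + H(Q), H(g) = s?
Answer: 3820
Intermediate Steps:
H(g) = 2
O(U, Q) = 2 + Q (O(U, Q) = Q + 2 = 2 + Q)
-1910*O(1, -4) = -1910*(2 - 4) = -1910*(-2) = 3820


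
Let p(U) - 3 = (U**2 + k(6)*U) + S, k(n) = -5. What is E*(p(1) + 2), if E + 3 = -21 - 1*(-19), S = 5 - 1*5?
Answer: -5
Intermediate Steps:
S = 0 (S = 5 - 5 = 0)
E = -5 (E = -3 + (-21 - 1*(-19)) = -3 + (-21 + 19) = -3 - 2 = -5)
p(U) = 3 + U**2 - 5*U (p(U) = 3 + ((U**2 - 5*U) + 0) = 3 + (U**2 - 5*U) = 3 + U**2 - 5*U)
E*(p(1) + 2) = -5*((3 + 1**2 - 5*1) + 2) = -5*((3 + 1 - 5) + 2) = -5*(-1 + 2) = -5*1 = -5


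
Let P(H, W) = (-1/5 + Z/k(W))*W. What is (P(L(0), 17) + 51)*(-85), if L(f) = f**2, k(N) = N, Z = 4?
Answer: -4386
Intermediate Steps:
P(H, W) = W*(-1/5 + 4/W) (P(H, W) = (-1/5 + 4/W)*W = W*(-1/5 + 4/W))
(P(L(0), 17) + 51)*(-85) = ((4 - 1/5*17) + 51)*(-85) = ((4 - 17/5) + 51)*(-85) = (3/5 + 51)*(-85) = (258/5)*(-85) = -4386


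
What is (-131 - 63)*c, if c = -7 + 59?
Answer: -10088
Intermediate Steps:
c = 52
(-131 - 63)*c = (-131 - 63)*52 = -194*52 = -10088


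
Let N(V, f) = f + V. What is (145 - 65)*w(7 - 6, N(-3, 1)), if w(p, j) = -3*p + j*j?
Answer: 80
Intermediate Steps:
N(V, f) = V + f
w(p, j) = j² - 3*p (w(p, j) = -3*p + j² = j² - 3*p)
(145 - 65)*w(7 - 6, N(-3, 1)) = (145 - 65)*((-3 + 1)² - 3*(7 - 6)) = 80*((-2)² - 3*1) = 80*(4 - 3) = 80*1 = 80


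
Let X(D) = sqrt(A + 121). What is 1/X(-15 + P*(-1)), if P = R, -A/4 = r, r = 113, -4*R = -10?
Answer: -I*sqrt(331)/331 ≈ -0.054965*I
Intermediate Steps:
R = 5/2 (R = -1/4*(-10) = 5/2 ≈ 2.5000)
A = -452 (A = -4*113 = -452)
P = 5/2 ≈ 2.5000
X(D) = I*sqrt(331) (X(D) = sqrt(-452 + 121) = sqrt(-331) = I*sqrt(331))
1/X(-15 + P*(-1)) = 1/(I*sqrt(331)) = -I*sqrt(331)/331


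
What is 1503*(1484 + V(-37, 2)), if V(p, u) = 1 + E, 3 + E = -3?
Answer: 2222937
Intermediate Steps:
E = -6 (E = -3 - 3 = -6)
V(p, u) = -5 (V(p, u) = 1 - 6 = -5)
1503*(1484 + V(-37, 2)) = 1503*(1484 - 5) = 1503*1479 = 2222937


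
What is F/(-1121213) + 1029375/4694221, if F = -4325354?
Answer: 21458316211109/5263221610073 ≈ 4.0770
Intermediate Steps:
F/(-1121213) + 1029375/4694221 = -4325354/(-1121213) + 1029375/4694221 = -4325354*(-1/1121213) + 1029375*(1/4694221) = 4325354/1121213 + 1029375/4694221 = 21458316211109/5263221610073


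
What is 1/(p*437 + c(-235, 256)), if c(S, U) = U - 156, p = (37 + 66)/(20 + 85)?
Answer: 105/55511 ≈ 0.0018915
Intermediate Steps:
p = 103/105 ≈ 0.98095
c(S, U) = -156 + U
1/(p*437 + c(-235, 256)) = 1/((103/105)*437 + (-156 + 256)) = 1/(45011/105 + 100) = 1/(55511/105) = 105/55511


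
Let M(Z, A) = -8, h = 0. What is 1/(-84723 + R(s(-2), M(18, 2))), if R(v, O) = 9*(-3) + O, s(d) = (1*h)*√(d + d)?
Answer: -1/84758 ≈ -1.1798e-5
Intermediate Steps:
s(d) = 0 (s(d) = (1*0)*√(d + d) = 0*√(2*d) = 0*(√2*√d) = 0)
R(v, O) = -27 + O
1/(-84723 + R(s(-2), M(18, 2))) = 1/(-84723 + (-27 - 8)) = 1/(-84723 - 35) = 1/(-84758) = -1/84758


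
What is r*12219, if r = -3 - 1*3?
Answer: -73314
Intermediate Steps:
r = -6 (r = -3 - 3 = -6)
r*12219 = -6*12219 = -73314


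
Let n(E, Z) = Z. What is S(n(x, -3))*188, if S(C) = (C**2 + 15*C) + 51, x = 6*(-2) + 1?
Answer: 2820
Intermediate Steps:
x = -11 (x = -12 + 1 = -11)
S(C) = 51 + C**2 + 15*C
S(n(x, -3))*188 = (51 + (-3)**2 + 15*(-3))*188 = (51 + 9 - 45)*188 = 15*188 = 2820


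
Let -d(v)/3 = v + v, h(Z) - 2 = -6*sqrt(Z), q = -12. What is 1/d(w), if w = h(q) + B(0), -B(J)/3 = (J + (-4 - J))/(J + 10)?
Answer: -5/4146 - 25*I*sqrt(3)/5528 ≈ -0.001206 - 0.0078331*I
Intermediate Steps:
B(J) = 12/(10 + J) (B(J) = -3*(J + (-4 - J))/(J + 10) = -(-12)/(10 + J) = 12/(10 + J))
h(Z) = 2 - 6*sqrt(Z)
w = 16/5 - 12*I*sqrt(3) (w = (2 - 12*I*sqrt(3)) + 12/(10 + 0) = (2 - 12*I*sqrt(3)) + 12/10 = (2 - 12*I*sqrt(3)) + 12*(1/10) = (2 - 12*I*sqrt(3)) + 6/5 = 16/5 - 12*I*sqrt(3) ≈ 3.2 - 20.785*I)
d(v) = -6*v (d(v) = -3*(v + v) = -6*v)
1/d(w) = 1/(-6*(16/5 - 12*I*sqrt(3))) = 1/(-96/5 + 72*I*sqrt(3))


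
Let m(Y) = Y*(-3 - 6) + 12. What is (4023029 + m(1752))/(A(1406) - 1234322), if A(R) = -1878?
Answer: -4007273/1236200 ≈ -3.2416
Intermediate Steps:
m(Y) = 12 - 9*Y (m(Y) = Y*(-9) + 12 = -9*Y + 12 = 12 - 9*Y)
(4023029 + m(1752))/(A(1406) - 1234322) = (4023029 + (12 - 9*1752))/(-1878 - 1234322) = (4023029 + (12 - 15768))/(-1236200) = (4023029 - 15756)*(-1/1236200) = 4007273*(-1/1236200) = -4007273/1236200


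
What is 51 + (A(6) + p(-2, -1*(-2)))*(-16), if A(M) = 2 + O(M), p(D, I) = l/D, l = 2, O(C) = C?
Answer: -61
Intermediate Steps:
p(D, I) = 2/D
A(M) = 2 + M
51 + (A(6) + p(-2, -1*(-2)))*(-16) = 51 + ((2 + 6) + 2/(-2))*(-16) = 51 + (8 + 2*(-½))*(-16) = 51 + (8 - 1)*(-16) = 51 + 7*(-16) = 51 - 112 = -61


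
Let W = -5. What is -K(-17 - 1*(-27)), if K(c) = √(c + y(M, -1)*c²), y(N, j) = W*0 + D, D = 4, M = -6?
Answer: -√410 ≈ -20.248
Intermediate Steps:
y(N, j) = 4 (y(N, j) = -5*0 + 4 = 0 + 4 = 4)
K(c) = √(c + 4*c²)
-K(-17 - 1*(-27)) = -√((-17 - 1*(-27))*(1 + 4*(-17 - 1*(-27)))) = -√((-17 + 27)*(1 + 4*(-17 + 27))) = -√(10*(1 + 4*10)) = -√(10*(1 + 40)) = -√(10*41) = -√410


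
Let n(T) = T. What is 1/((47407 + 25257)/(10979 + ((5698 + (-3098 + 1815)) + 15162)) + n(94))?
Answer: 7639/736232 ≈ 0.010376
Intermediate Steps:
1/((47407 + 25257)/(10979 + ((5698 + (-3098 + 1815)) + 15162)) + n(94)) = 1/((47407 + 25257)/(10979 + ((5698 + (-3098 + 1815)) + 15162)) + 94) = 1/(72664/(10979 + ((5698 - 1283) + 15162)) + 94) = 1/(72664/(10979 + (4415 + 15162)) + 94) = 1/(72664/(10979 + 19577) + 94) = 1/(72664/30556 + 94) = 1/(72664*(1/30556) + 94) = 1/(18166/7639 + 94) = 1/(736232/7639) = 7639/736232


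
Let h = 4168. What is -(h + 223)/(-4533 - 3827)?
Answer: 4391/8360 ≈ 0.52524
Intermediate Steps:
-(h + 223)/(-4533 - 3827) = -(4168 + 223)/(-4533 - 3827) = -4391/(-8360) = -4391*(-1)/8360 = -1*(-4391/8360) = 4391/8360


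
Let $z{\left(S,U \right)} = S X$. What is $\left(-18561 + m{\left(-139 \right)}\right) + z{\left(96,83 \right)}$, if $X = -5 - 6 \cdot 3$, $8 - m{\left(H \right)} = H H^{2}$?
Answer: $2664858$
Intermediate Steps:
$m{\left(H \right)} = 8 - H^{3}$ ($m{\left(H \right)} = 8 - H H^{2} = 8 - H^{3}$)
$X = -23$ ($X = -5 - 18 = -23$)
$z{\left(S,U \right)} = - 23 S$ ($z{\left(S,U \right)} = S \left(-23\right) = - 23 S$)
$\left(-18561 + m{\left(-139 \right)}\right) + z{\left(96,83 \right)} = \left(-18561 + \left(8 - \left(-139\right)^{3}\right)\right) - 2208 = \left(-18561 + \left(8 - -2685619\right)\right) - 2208 = \left(-18561 + \left(8 + 2685619\right)\right) - 2208 = \left(-18561 + 2685627\right) - 2208 = 2667066 - 2208 = 2664858$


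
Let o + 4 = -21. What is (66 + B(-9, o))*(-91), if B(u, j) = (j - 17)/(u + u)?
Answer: -18655/3 ≈ -6218.3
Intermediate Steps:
o = -25 (o = -4 - 21 = -25)
B(u, j) = (-17 + j)/(2*u) (B(u, j) = (-17 + j)/((2*u)) = (-17 + j)*(1/(2*u)) = (-17 + j)/(2*u))
(66 + B(-9, o))*(-91) = (66 + (1/2)*(-17 - 25)/(-9))*(-91) = (66 + (1/2)*(-1/9)*(-42))*(-91) = (66 + 7/3)*(-91) = (205/3)*(-91) = -18655/3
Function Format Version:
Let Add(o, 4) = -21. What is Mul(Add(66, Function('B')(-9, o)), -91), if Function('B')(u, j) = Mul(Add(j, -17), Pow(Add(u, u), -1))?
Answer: Rational(-18655, 3) ≈ -6218.3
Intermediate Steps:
o = -25 (o = Add(-4, -21) = -25)
Function('B')(u, j) = Mul(Rational(1, 2), Pow(u, -1), Add(-17, j)) (Function('B')(u, j) = Mul(Add(-17, j), Pow(Mul(2, u), -1)) = Mul(Add(-17, j), Mul(Rational(1, 2), Pow(u, -1))) = Mul(Rational(1, 2), Pow(u, -1), Add(-17, j)))
Mul(Add(66, Function('B')(-9, o)), -91) = Mul(Add(66, Mul(Rational(1, 2), Pow(-9, -1), Add(-17, -25))), -91) = Mul(Add(66, Mul(Rational(1, 2), Rational(-1, 9), -42)), -91) = Mul(Add(66, Rational(7, 3)), -91) = Mul(Rational(205, 3), -91) = Rational(-18655, 3)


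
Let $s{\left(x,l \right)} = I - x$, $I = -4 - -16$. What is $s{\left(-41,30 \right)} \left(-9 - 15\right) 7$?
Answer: $-8904$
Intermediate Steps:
$I = 12$ ($I = -4 + 16 = 12$)
$s{\left(x,l \right)} = 12 - x$
$s{\left(-41,30 \right)} \left(-9 - 15\right) 7 = \left(12 - -41\right) \left(-9 - 15\right) 7 = \left(12 + 41\right) \left(\left(-24\right) 7\right) = 53 \left(-168\right) = -8904$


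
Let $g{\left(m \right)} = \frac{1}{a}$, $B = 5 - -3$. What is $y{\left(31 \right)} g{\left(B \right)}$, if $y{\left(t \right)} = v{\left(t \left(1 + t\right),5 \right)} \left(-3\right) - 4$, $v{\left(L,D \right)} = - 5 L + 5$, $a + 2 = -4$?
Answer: $- \frac{14861}{6} \approx -2476.8$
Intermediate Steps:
$a = -6$ ($a = -2 - 4 = -6$)
$B = 8$ ($B = 5 + 3 = 8$)
$v{\left(L,D \right)} = 5 - 5 L$
$g{\left(m \right)} = - \frac{1}{6}$ ($g{\left(m \right)} = \frac{1}{-6} = - \frac{1}{6}$)
$y{\left(t \right)} = -19 + 15 t \left(1 + t\right)$ ($y{\left(t \right)} = \left(5 - 5 t \left(1 + t\right)\right) \left(-3\right) - 4 = \left(-15 + 15 t \left(1 + t\right)\right) - 4 = -19 + 15 t \left(1 + t\right)$)
$y{\left(31 \right)} g{\left(B \right)} = \left(-19 + 15 \cdot 31 \left(1 + 31\right)\right) \left(- \frac{1}{6}\right) = \left(-19 + 15 \cdot 31 \cdot 32\right) \left(- \frac{1}{6}\right) = \left(-19 + 14880\right) \left(- \frac{1}{6}\right) = 14861 \left(- \frac{1}{6}\right) = - \frac{14861}{6}$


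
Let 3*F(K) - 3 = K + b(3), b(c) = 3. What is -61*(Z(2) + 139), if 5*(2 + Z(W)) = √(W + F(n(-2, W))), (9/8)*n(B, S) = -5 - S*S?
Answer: -8357 - 122*√3/15 ≈ -8371.1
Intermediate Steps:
n(B, S) = -40/9 - 8*S²/9 (n(B, S) = 8*(-5 - S*S)/9 = 8*(-5 - S²)/9 = -40/9 - 8*S²/9)
F(K) = 2 + K/3 (F(K) = 1 + (K + 3)/3 = 1 + (3 + K)/3 = 1 + (1 + K/3) = 2 + K/3)
Z(W) = -2 + √(14/27 + W - 8*W²/27)/5 (Z(W) = -2 + √(W + (2 + (-40/9 - 8*W²/9)/3))/5 = -2 + √(W + (2 + (-40/27 - 8*W²/27)))/5 = -2 + √(W + (14/27 - 8*W²/27))/5 = -2 + √(14/27 + W - 8*W²/27)/5)
-61*(Z(2) + 139) = -61*((-2 + √(42 - 24*2² + 81*2)/45) + 139) = -61*((-2 + √(42 - 24*4 + 162)/45) + 139) = -61*((-2 + √(42 - 96 + 162)/45) + 139) = -61*((-2 + √108/45) + 139) = -61*((-2 + (6*√3)/45) + 139) = -61*((-2 + 2*√3/15) + 139) = -61*(137 + 2*√3/15) = -8357 - 122*√3/15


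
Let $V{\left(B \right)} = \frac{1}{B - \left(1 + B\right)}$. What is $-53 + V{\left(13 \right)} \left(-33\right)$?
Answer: $-20$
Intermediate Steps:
$V{\left(B \right)} = -1$ ($V{\left(B \right)} = \frac{1}{-1} = -1$)
$-53 + V{\left(13 \right)} \left(-33\right) = -53 - -33 = -53 + 33 = -20$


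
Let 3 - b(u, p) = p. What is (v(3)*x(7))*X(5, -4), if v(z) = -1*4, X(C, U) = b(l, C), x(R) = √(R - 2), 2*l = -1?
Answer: 8*√5 ≈ 17.889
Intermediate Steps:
l = -½ (l = (½)*(-1) = -½ ≈ -0.50000)
b(u, p) = 3 - p
x(R) = √(-2 + R)
X(C, U) = 3 - C
v(z) = -4
(v(3)*x(7))*X(5, -4) = (-4*√(-2 + 7))*(3 - 1*5) = (-4*√5)*(3 - 5) = -4*√5*(-2) = 8*√5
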